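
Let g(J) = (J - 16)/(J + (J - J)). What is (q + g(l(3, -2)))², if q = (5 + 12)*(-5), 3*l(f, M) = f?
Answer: 10000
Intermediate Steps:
l(f, M) = f/3
g(J) = (-16 + J)/J (g(J) = (-16 + J)/(J + 0) = (-16 + J)/J)
q = -85 (q = 17*(-5) = -85)
(q + g(l(3, -2)))² = (-85 + (-16 + (⅓)*3)/(((⅓)*3)))² = (-85 + (-16 + 1)/1)² = (-85 + 1*(-15))² = (-85 - 15)² = (-100)² = 10000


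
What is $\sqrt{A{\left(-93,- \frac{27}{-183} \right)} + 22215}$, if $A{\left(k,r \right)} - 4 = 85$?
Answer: $4 \sqrt{1394} \approx 149.35$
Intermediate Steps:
$A{\left(k,r \right)} = 89$ ($A{\left(k,r \right)} = 4 + 85 = 89$)
$\sqrt{A{\left(-93,- \frac{27}{-183} \right)} + 22215} = \sqrt{89 + 22215} = \sqrt{22304} = 4 \sqrt{1394}$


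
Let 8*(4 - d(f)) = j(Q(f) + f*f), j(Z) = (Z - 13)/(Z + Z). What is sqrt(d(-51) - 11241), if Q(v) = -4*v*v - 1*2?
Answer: I*sqrt(10952634570290)/31220 ≈ 106.01*I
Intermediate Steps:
Q(v) = -2 - 4*v**2 (Q(v) = -4*v**2 - 2 = -2 - 4*v**2)
j(Z) = (-13 + Z)/(2*Z) (j(Z) = (-13 + Z)/((2*Z)) = (-13 + Z)*(1/(2*Z)) = (-13 + Z)/(2*Z))
d(f) = 4 - (-15 - 3*f**2)/(16*(-2 - 3*f**2)) (d(f) = 4 - (-13 + ((-2 - 4*f**2) + f*f))/(16*((-2 - 4*f**2) + f*f)) = 4 - (-13 + ((-2 - 4*f**2) + f**2))/(16*((-2 - 4*f**2) + f**2)) = 4 - (-13 + (-2 - 3*f**2))/(16*(-2 - 3*f**2)) = 4 - (-15 - 3*f**2)/(16*(-2 - 3*f**2)))
sqrt(d(-51) - 11241) = sqrt((113 + 189*(-51)**2)/(16*(2 + 3*(-51)**2)) - 11241) = sqrt((113 + 189*2601)/(16*(2 + 3*2601)) - 11241) = sqrt((113 + 491589)/(16*(2 + 7803)) - 11241) = sqrt((1/16)*491702/7805 - 11241) = sqrt((1/16)*(1/7805)*491702 - 11241) = sqrt(245851/62440 - 11241) = sqrt(-701642189/62440) = I*sqrt(10952634570290)/31220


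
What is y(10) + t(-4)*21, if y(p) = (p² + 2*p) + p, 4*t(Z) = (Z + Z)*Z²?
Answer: -542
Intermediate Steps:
t(Z) = Z³/2 (t(Z) = ((Z + Z)*Z²)/4 = ((2*Z)*Z²)/4 = (2*Z³)/4 = Z³/2)
y(p) = p² + 3*p
y(10) + t(-4)*21 = 10*(3 + 10) + ((½)*(-4)³)*21 = 10*13 + ((½)*(-64))*21 = 130 - 32*21 = 130 - 672 = -542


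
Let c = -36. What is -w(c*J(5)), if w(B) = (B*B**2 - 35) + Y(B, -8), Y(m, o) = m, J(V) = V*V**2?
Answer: 91125004535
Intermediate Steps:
J(V) = V**3
w(B) = -35 + B + B**3 (w(B) = (B*B**2 - 35) + B = (B**3 - 35) + B = (-35 + B**3) + B = -35 + B + B**3)
-w(c*J(5)) = -(-35 - 36*5**3 + (-36*5**3)**3) = -(-35 - 36*125 + (-36*125)**3) = -(-35 - 4500 + (-4500)**3) = -(-35 - 4500 - 91125000000) = -1*(-91125004535) = 91125004535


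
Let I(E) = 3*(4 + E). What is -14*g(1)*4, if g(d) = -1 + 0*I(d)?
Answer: 56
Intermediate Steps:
I(E) = 12 + 3*E
g(d) = -1 (g(d) = -1 + 0*(12 + 3*d) = -1 + 0 = -1)
-14*g(1)*4 = -14*(-1)*4 = 14*4 = 56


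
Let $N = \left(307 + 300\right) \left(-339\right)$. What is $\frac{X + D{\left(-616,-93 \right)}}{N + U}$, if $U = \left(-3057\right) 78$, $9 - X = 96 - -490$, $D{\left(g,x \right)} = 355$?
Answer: $\frac{74}{148073} \approx 0.00049975$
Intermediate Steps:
$X = -577$ ($X = 9 - \left(96 - -490\right) = 9 - \left(96 + 490\right) = 9 - 586 = -577$)
$U = -238446$
$N = -205773$ ($N = 607 \left(-339\right) = -205773$)
$\frac{X + D{\left(-616,-93 \right)}}{N + U} = \frac{-577 + 355}{-205773 - 238446} = - \frac{222}{-444219} = \left(-222\right) \left(- \frac{1}{444219}\right) = \frac{74}{148073}$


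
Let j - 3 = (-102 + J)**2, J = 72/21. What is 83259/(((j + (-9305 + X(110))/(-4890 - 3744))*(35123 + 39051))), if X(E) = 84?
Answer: 17612026047/152515407852149 ≈ 0.00011548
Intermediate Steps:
J = 24/7 (J = 72*(1/21) = 24/7 ≈ 3.4286)
j = 476247/49 (j = 3 + (-102 + 24/7)**2 = 3 + (-690/7)**2 = 3 + 476100/49 = 476247/49 ≈ 9719.3)
83259/(((j + (-9305 + X(110))/(-4890 - 3744))*(35123 + 39051))) = 83259/(((476247/49 + (-9305 + 84)/(-4890 - 3744))*(35123 + 39051))) = 83259/(((476247/49 - 9221/(-8634))*74174)) = 83259/(((476247/49 - 9221*(-1/8634))*74174)) = 83259/(((476247/49 + 9221/8634)*74174)) = 83259/(((4112368427/423066)*74174)) = 83259/(152515407852149/211533) = 83259*(211533/152515407852149) = 17612026047/152515407852149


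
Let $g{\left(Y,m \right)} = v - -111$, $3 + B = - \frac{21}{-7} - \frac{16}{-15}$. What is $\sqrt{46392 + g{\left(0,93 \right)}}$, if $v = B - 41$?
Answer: $\frac{\sqrt{10454190}}{15} \approx 215.55$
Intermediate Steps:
$B = \frac{16}{15}$ ($B = -3 - \left(-3 - \frac{16}{15}\right) = -3 - - \frac{61}{15} = -3 + \left(3 + \frac{16}{15}\right) = -3 + \frac{61}{15} = \frac{16}{15} \approx 1.0667$)
$v = - \frac{599}{15}$ ($v = \frac{16}{15} - 41 = - \frac{599}{15} \approx -39.933$)
$g{\left(Y,m \right)} = \frac{1066}{15}$ ($g{\left(Y,m \right)} = - \frac{599}{15} - -111 = - \frac{599}{15} + 111 = \frac{1066}{15}$)
$\sqrt{46392 + g{\left(0,93 \right)}} = \sqrt{46392 + \frac{1066}{15}} = \sqrt{\frac{696946}{15}} = \frac{\sqrt{10454190}}{15}$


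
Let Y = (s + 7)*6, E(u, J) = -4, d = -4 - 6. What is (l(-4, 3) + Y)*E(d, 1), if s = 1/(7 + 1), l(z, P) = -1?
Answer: -167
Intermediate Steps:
s = ⅛ (s = 1/8 = ⅛ ≈ 0.12500)
d = -10
Y = 171/4 (Y = (⅛ + 7)*6 = (57/8)*6 = 171/4 ≈ 42.750)
(l(-4, 3) + Y)*E(d, 1) = (-1 + 171/4)*(-4) = (167/4)*(-4) = -167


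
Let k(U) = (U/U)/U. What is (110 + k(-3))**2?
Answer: 108241/9 ≈ 12027.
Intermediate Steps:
k(U) = 1/U
(110 + k(-3))**2 = (110 + 1/(-3))**2 = (110 - 1/3)**2 = (329/3)**2 = 108241/9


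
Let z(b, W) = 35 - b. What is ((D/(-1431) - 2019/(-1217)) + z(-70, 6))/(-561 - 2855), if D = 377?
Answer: -185290715/5949056232 ≈ -0.031146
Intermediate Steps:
((D/(-1431) - 2019/(-1217)) + z(-70, 6))/(-561 - 2855) = ((377/(-1431) - 2019/(-1217)) + (35 - 1*(-70)))/(-561 - 2855) = ((377*(-1/1431) - 2019*(-1/1217)) + (35 + 70))/(-3416) = ((-377/1431 + 2019/1217) + 105)*(-1/3416) = (2430380/1741527 + 105)*(-1/3416) = (185290715/1741527)*(-1/3416) = -185290715/5949056232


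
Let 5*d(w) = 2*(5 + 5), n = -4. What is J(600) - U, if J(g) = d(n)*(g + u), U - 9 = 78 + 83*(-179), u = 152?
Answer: 17778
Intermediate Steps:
d(w) = 4 (d(w) = (2*(5 + 5))/5 = (2*10)/5 = (⅕)*20 = 4)
U = -14770 (U = 9 + (78 + 83*(-179)) = 9 + (78 - 14857) = 9 - 14779 = -14770)
J(g) = 608 + 4*g (J(g) = 4*(g + 152) = 4*(152 + g) = 608 + 4*g)
J(600) - U = (608 + 4*600) - 1*(-14770) = (608 + 2400) + 14770 = 3008 + 14770 = 17778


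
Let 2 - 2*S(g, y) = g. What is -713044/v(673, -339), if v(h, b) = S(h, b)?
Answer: 1426088/671 ≈ 2125.3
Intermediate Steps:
S(g, y) = 1 - g/2
v(h, b) = 1 - h/2
-713044/v(673, -339) = -713044/(1 - ½*673) = -713044/(1 - 673/2) = -713044/(-671/2) = -713044*(-2/671) = 1426088/671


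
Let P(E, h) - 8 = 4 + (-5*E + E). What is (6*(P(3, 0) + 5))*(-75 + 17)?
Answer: -1740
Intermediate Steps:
P(E, h) = 12 - 4*E (P(E, h) = 8 + (4 + (-5*E + E)) = 8 + (4 - 4*E) = 12 - 4*E)
(6*(P(3, 0) + 5))*(-75 + 17) = (6*((12 - 4*3) + 5))*(-75 + 17) = (6*((12 - 12) + 5))*(-58) = (6*(0 + 5))*(-58) = (6*5)*(-58) = 30*(-58) = -1740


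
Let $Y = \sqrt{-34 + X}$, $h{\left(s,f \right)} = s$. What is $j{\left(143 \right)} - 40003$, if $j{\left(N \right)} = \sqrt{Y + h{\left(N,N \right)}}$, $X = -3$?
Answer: $-40003 + \sqrt{143 + i \sqrt{37}} \approx -39991.0 + 0.25428 i$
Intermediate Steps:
$Y = i \sqrt{37}$ ($Y = \sqrt{-34 - 3} = \sqrt{-37} = i \sqrt{37} \approx 6.0828 i$)
$j{\left(N \right)} = \sqrt{N + i \sqrt{37}}$ ($j{\left(N \right)} = \sqrt{i \sqrt{37} + N} = \sqrt{N + i \sqrt{37}}$)
$j{\left(143 \right)} - 40003 = \sqrt{143 + i \sqrt{37}} - 40003 = -40003 + \sqrt{143 + i \sqrt{37}}$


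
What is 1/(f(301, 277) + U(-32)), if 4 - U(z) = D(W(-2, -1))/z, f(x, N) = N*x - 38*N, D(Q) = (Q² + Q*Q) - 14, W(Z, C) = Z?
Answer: 16/1165677 ≈ 1.3726e-5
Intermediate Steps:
D(Q) = -14 + 2*Q² (D(Q) = (Q² + Q²) - 14 = 2*Q² - 14 = -14 + 2*Q²)
f(x, N) = -38*N + N*x
U(z) = 4 + 6/z (U(z) = 4 - (-14 + 2*(-2)²)/z = 4 - (-14 + 2*4)/z = 4 - (-14 + 8)/z = 4 - (-6)/z = 4 + 6/z)
1/(f(301, 277) + U(-32)) = 1/(277*(-38 + 301) + (4 + 6/(-32))) = 1/(277*263 + (4 + 6*(-1/32))) = 1/(72851 + (4 - 3/16)) = 1/(72851 + 61/16) = 1/(1165677/16) = 16/1165677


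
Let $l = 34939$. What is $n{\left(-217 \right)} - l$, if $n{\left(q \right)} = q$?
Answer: $-35156$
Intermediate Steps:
$n{\left(-217 \right)} - l = -217 - 34939 = -35156$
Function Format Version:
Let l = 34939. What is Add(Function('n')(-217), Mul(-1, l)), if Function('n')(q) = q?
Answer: -35156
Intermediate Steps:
Add(Function('n')(-217), Mul(-1, l)) = Add(-217, Mul(-1, 34939)) = Add(-217, -34939) = -35156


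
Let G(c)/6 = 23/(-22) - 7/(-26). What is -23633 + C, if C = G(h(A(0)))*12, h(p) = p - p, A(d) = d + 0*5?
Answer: -3387511/143 ≈ -23689.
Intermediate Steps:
A(d) = d (A(d) = d + 0 = d)
h(p) = 0
G(c) = -666/143 (G(c) = 6*(23/(-22) - 7/(-26)) = 6*(23*(-1/22) - 7*(-1/26)) = 6*(-23/22 + 7/26) = 6*(-111/143) = -666/143)
C = -7992/143 (C = -666/143*12 = -7992/143 ≈ -55.888)
-23633 + C = -23633 - 7992/143 = -3387511/143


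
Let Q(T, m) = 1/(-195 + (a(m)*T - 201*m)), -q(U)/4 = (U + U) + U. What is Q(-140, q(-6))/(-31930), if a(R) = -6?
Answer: 1/441496110 ≈ 2.2650e-9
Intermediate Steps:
q(U) = -12*U (q(U) = -4*((U + U) + U) = -4*(2*U + U) = -12*U)
Q(T, m) = 1/(-195 - 201*m - 6*T) (Q(T, m) = 1/(-195 + (-6*T - 201*m)) = 1/(-195 + (-201*m - 6*T)) = 1/(-195 - 201*m - 6*T))
Q(-140, q(-6))/(-31930) = -1/(195 + 6*(-140) + 201*(-12*(-6)))/(-31930) = -1/(195 - 840 + 201*72)*(-1/31930) = -1/(195 - 840 + 14472)*(-1/31930) = -1/13827*(-1/31930) = 1/441496110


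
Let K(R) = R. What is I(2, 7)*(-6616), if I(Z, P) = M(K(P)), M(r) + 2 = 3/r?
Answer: 72776/7 ≈ 10397.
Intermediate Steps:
M(r) = -2 + 3/r
I(Z, P) = -2 + 3/P
I(2, 7)*(-6616) = (-2 + 3/7)*(-6616) = -11/7*(-6616) = 72776/7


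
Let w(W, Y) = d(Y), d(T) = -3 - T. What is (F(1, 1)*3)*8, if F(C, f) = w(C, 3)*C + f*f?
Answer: -120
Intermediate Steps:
w(W, Y) = -3 - Y
F(C, f) = f² - 6*C (F(C, f) = (-3 - 1*3)*C + f*f = (-3 - 3)*C + f² = -6*C + f² = f² - 6*C)
(F(1, 1)*3)*8 = ((1² - 6*1)*3)*8 = ((1 - 6)*3)*8 = -5*3*8 = -15*8 = -120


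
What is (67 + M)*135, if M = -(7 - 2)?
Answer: 8370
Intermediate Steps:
M = -5 (M = -1*5 = -5)
(67 + M)*135 = (67 - 5)*135 = 62*135 = 8370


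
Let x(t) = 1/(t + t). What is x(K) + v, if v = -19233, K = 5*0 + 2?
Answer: -76931/4 ≈ -19233.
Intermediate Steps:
K = 2 (K = 0 + 2 = 2)
x(t) = 1/(2*t)
x(K) + v = (½)/2 - 19233 = (½)*(½) - 19233 = ¼ - 19233 = -76931/4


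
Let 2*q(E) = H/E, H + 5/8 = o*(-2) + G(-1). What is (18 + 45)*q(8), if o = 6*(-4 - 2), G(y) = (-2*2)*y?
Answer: 37989/128 ≈ 296.79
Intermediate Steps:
G(y) = -4*y
o = -36 (o = 6*(-6) = -36)
H = 603/8 (H = -5/8 + (-36*(-2) - 4*(-1)) = -5/8 + (72 + 4) = -5/8 + 76 = 603/8 ≈ 75.375)
q(E) = 603/(16*E) (q(E) = (603/(8*E))/2 = 603/(16*E))
(18 + 45)*q(8) = (18 + 45)*((603/16)/8) = 63*((603/16)*(⅛)) = 63*(603/128) = 37989/128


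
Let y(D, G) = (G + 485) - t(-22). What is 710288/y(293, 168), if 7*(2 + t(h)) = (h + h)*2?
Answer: 4972016/4673 ≈ 1064.0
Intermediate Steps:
t(h) = -2 + 4*h/7 (t(h) = -2 + ((h + h)*2)/7 = -2 + ((2*h)*2)/7 = -2 + (4*h)/7 = -2 + 4*h/7)
y(D, G) = 3497/7 + G (y(D, G) = (G + 485) - (-2 + (4/7)*(-22)) = (485 + G) - (-2 - 88/7) = (485 + G) - 1*(-102/7) = (485 + G) + 102/7 = 3497/7 + G)
710288/y(293, 168) = 710288/(3497/7 + 168) = 710288/(4673/7) = 710288*(7/4673) = 4972016/4673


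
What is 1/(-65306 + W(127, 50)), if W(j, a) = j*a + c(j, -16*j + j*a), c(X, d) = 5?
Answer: -1/58951 ≈ -1.6963e-5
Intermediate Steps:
W(j, a) = 5 + a*j (W(j, a) = j*a + 5 = a*j + 5 = 5 + a*j)
1/(-65306 + W(127, 50)) = 1/(-65306 + (5 + 50*127)) = 1/(-65306 + (5 + 6350)) = 1/(-65306 + 6355) = 1/(-58951) = -1/58951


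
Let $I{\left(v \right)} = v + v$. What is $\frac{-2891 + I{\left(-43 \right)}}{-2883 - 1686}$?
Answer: $\frac{2977}{4569} \approx 0.65156$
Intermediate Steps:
$I{\left(v \right)} = 2 v$
$\frac{-2891 + I{\left(-43 \right)}}{-2883 - 1686} = \frac{-2891 + 2 \left(-43\right)}{-2883 - 1686} = \frac{-2891 - 86}{-4569} = \left(-2977\right) \left(- \frac{1}{4569}\right) = \frac{2977}{4569}$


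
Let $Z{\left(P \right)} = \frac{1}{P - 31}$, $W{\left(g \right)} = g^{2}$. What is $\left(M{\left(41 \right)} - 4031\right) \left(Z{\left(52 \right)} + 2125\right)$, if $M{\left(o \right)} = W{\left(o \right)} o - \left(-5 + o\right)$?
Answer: $\frac{964724868}{7} \approx 1.3782 \cdot 10^{8}$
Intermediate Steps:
$M{\left(o \right)} = 5 + o^{3} - o$ ($M{\left(o \right)} = o^{2} o - \left(-5 + o\right) = o^{3} - \left(-5 + o\right) = 5 + o^{3} - o$)
$Z{\left(P \right)} = \frac{1}{-31 + P}$
$\left(M{\left(41 \right)} - 4031\right) \left(Z{\left(52 \right)} + 2125\right) = \left(\left(5 + 41^{3} - 41\right) - 4031\right) \left(\frac{1}{-31 + 52} + 2125\right) = \left(\left(5 + 68921 - 41\right) - 4031\right) \left(\frac{1}{21} + 2125\right) = \left(68885 - 4031\right) \left(\frac{1}{21} + 2125\right) = 64854 \cdot \frac{44626}{21} = \frac{964724868}{7}$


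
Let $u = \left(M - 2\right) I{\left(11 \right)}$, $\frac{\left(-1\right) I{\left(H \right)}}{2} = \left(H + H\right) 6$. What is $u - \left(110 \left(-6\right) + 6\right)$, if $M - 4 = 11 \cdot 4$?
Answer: $-11490$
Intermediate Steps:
$M = 48$ ($M = 4 + 11 \cdot 4 = 4 + 44 = 48$)
$I{\left(H \right)} = - 24 H$ ($I{\left(H \right)} = - 2 \left(H + H\right) 6 = - 2 \cdot 2 H 6 = - 2 \cdot 12 H = - 24 H$)
$u = -12144$ ($u = \left(48 - 2\right) \left(\left(-24\right) 11\right) = 46 \left(-264\right) = -12144$)
$u - \left(110 \left(-6\right) + 6\right) = -12144 - \left(110 \left(-6\right) + 6\right) = -12144 - \left(-660 + 6\right) = -12144 - -654 = -12144 + 654 = -11490$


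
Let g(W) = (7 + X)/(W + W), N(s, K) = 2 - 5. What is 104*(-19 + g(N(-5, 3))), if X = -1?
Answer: -2080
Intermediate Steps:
N(s, K) = -3
g(W) = 3/W (g(W) = (7 - 1)/(W + W) = 6/((2*W)) = 6*(1/(2*W)) = 3/W)
104*(-19 + g(N(-5, 3))) = 104*(-19 + 3/(-3)) = 104*(-19 + 3*(-⅓)) = 104*(-19 - 1) = 104*(-20) = -2080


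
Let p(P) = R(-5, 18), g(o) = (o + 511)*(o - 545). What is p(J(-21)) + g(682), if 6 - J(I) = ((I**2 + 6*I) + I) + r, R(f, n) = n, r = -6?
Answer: 163459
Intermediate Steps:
g(o) = (-545 + o)*(511 + o) (g(o) = (511 + o)*(-545 + o) = (-545 + o)*(511 + o))
J(I) = 12 - I**2 - 7*I (J(I) = 6 - (((I**2 + 6*I) + I) - 6) = 6 - ((I**2 + 7*I) - 6) = 6 - (-6 + I**2 + 7*I) = 6 + (6 - I**2 - 7*I) = 12 - I**2 - 7*I)
p(P) = 18
p(J(-21)) + g(682) = 18 + (-278495 + 682**2 - 34*682) = 18 + (-278495 + 465124 - 23188) = 18 + 163441 = 163459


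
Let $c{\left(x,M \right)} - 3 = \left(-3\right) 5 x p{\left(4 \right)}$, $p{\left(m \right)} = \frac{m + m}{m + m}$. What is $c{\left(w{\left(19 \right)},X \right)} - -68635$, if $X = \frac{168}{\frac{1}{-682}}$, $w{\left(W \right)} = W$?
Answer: $68353$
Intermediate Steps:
$p{\left(m \right)} = 1$ ($p{\left(m \right)} = \frac{2 m}{2 m} = 2 m \frac{1}{2 m} = 1$)
$X = -114576$ ($X = \frac{168}{- \frac{1}{682}} = 168 \left(-682\right) = -114576$)
$c{\left(x,M \right)} = 3 - 15 x$ ($c{\left(x,M \right)} = 3 + \left(-3\right) 5 x 1 = 3 + - 15 x 1 = 3 - 15 x$)
$c{\left(w{\left(19 \right)},X \right)} - -68635 = \left(3 - 285\right) - -68635 = \left(3 - 285\right) + 68635 = -282 + 68635 = 68353$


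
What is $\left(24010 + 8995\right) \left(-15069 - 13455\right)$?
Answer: $-941434620$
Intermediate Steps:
$\left(24010 + 8995\right) \left(-15069 - 13455\right) = 33005 \left(-28524\right) = -941434620$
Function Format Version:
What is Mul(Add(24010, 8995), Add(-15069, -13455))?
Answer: -941434620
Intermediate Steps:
Mul(Add(24010, 8995), Add(-15069, -13455)) = Mul(33005, -28524) = -941434620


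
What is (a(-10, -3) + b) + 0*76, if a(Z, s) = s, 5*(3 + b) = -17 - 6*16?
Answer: -143/5 ≈ -28.600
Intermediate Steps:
b = -128/5 (b = -3 + (-17 - 6*16)/5 = -3 + (-17 - 96)/5 = -3 + (⅕)*(-113) = -3 - 113/5 = -128/5 ≈ -25.600)
(a(-10, -3) + b) + 0*76 = (-3 - 128/5) + 0*76 = -143/5 + 0 = -143/5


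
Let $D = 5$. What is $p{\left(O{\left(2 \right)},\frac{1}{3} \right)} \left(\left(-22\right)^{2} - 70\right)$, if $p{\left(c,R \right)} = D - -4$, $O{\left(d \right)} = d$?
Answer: $3726$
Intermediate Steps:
$p{\left(c,R \right)} = 9$ ($p{\left(c,R \right)} = 5 - -4 = 5 + 4 = 9$)
$p{\left(O{\left(2 \right)},\frac{1}{3} \right)} \left(\left(-22\right)^{2} - 70\right) = 9 \left(\left(-22\right)^{2} - 70\right) = 9 \left(484 - 70\right) = 9 \cdot 414 = 3726$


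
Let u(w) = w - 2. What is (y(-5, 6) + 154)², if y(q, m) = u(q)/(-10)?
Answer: 2393209/100 ≈ 23932.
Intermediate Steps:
u(w) = -2 + w
y(q, m) = ⅕ - q/10 (y(q, m) = (-2 + q)/(-10) = (-2 + q)*(-⅒) = ⅕ - q/10)
(y(-5, 6) + 154)² = ((⅕ - ⅒*(-5)) + 154)² = ((⅕ + ½) + 154)² = (7/10 + 154)² = (1547/10)² = 2393209/100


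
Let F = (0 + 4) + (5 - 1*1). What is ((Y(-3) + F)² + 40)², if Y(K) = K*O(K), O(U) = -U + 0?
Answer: 1681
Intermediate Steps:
F = 8 (F = 4 + (5 - 1) = 4 + 4 = 8)
O(U) = -U
Y(K) = -K² (Y(K) = K*(-K) = -K²)
((Y(-3) + F)² + 40)² = ((-1*(-3)² + 8)² + 40)² = ((-1*9 + 8)² + 40)² = ((-9 + 8)² + 40)² = ((-1)² + 40)² = (1 + 40)² = 41² = 1681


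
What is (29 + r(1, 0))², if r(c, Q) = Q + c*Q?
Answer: 841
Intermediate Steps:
r(c, Q) = Q + Q*c
(29 + r(1, 0))² = (29 + 0*(1 + 1))² = (29 + 0*2)² = (29 + 0)² = 29² = 841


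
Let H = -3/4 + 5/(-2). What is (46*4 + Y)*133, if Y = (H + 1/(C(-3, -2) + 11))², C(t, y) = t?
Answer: 1649333/64 ≈ 25771.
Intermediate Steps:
H = -13/4 (H = -3*¼ + 5*(-½) = -¾ - 5/2 = -13/4 ≈ -3.2500)
Y = 625/64 (Y = (-13/4 + 1/(-3 + 11))² = (-13/4 + 1/8)² = (-13/4 + ⅛)² = (-25/8)² = 625/64 ≈ 9.7656)
(46*4 + Y)*133 = (46*4 + 625/64)*133 = (184 + 625/64)*133 = (12401/64)*133 = 1649333/64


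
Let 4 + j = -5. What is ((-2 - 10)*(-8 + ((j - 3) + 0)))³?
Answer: 13824000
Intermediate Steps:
j = -9 (j = -4 - 5 = -9)
((-2 - 10)*(-8 + ((j - 3) + 0)))³ = ((-2 - 10)*(-8 + ((-9 - 3) + 0)))³ = (-12*(-8 + (-12 + 0)))³ = (-12*(-8 - 12))³ = (-12*(-20))³ = 240³ = 13824000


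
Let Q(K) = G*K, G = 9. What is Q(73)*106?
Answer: 69642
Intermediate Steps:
Q(K) = 9*K
Q(73)*106 = (9*73)*106 = 657*106 = 69642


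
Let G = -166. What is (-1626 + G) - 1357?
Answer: -3149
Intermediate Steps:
(-1626 + G) - 1357 = (-1626 - 166) - 1357 = -1792 - 1357 = -3149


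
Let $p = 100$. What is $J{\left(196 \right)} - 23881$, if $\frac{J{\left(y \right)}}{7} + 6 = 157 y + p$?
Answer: $192181$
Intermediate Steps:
$J{\left(y \right)} = 658 + 1099 y$ ($J{\left(y \right)} = -42 + 7 \left(157 y + 100\right) = -42 + 7 \left(100 + 157 y\right) = -42 + \left(700 + 1099 y\right) = 658 + 1099 y$)
$J{\left(196 \right)} - 23881 = \left(658 + 1099 \cdot 196\right) - 23881 = \left(658 + 215404\right) - 23881 = 216062 - 23881 = 192181$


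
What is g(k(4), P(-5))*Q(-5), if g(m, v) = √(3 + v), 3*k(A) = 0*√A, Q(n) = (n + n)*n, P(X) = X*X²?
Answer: 50*I*√122 ≈ 552.27*I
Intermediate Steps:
P(X) = X³
Q(n) = 2*n² (Q(n) = (2*n)*n = 2*n²)
k(A) = 0 (k(A) = (0*√A)/3 = (⅓)*0 = 0)
g(k(4), P(-5))*Q(-5) = √(3 + (-5)³)*(2*(-5)²) = √(3 - 125)*(2*25) = √(-122)*50 = (I*√122)*50 = 50*I*√122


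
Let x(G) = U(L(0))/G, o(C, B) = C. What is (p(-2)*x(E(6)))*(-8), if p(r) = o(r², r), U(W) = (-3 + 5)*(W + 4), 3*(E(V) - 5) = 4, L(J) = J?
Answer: -768/19 ≈ -40.421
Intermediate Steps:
E(V) = 19/3 (E(V) = 5 + (⅓)*4 = 5 + 4/3 = 19/3)
U(W) = 8 + 2*W (U(W) = 2*(4 + W) = 8 + 2*W)
p(r) = r²
x(G) = 8/G (x(G) = (8 + 2*0)/G = (8 + 0)/G = 8/G)
(p(-2)*x(E(6)))*(-8) = ((-2)²*(8/(19/3)))*(-8) = (4*(8*(3/19)))*(-8) = (4*(24/19))*(-8) = (96/19)*(-8) = -768/19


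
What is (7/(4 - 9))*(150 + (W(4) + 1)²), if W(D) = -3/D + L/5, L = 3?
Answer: -422023/2000 ≈ -211.01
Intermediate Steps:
W(D) = ⅗ - 3/D (W(D) = -3/D + 3/5 = -3/D + 3*(⅕) = -3/D + ⅗ = ⅗ - 3/D)
(7/(4 - 9))*(150 + (W(4) + 1)²) = (7/(4 - 9))*(150 + ((⅗ - 3/4) + 1)²) = (7/(-5))*(150 + ((⅗ - 3*¼) + 1)²) = (7*(-⅕))*(150 + ((⅗ - ¾) + 1)²) = -7*(150 + (-3/20 + 1)²)/5 = -7*(150 + (17/20)²)/5 = -7*(150 + 289/400)/5 = -7/5*60289/400 = -422023/2000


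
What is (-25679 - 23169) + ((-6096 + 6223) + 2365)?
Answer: -46356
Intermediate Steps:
(-25679 - 23169) + ((-6096 + 6223) + 2365) = -48848 + (127 + 2365) = -48848 + 2492 = -46356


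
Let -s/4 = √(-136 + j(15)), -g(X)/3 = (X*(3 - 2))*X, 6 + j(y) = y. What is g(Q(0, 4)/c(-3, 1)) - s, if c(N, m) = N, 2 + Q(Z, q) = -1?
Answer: -3 + 4*I*√127 ≈ -3.0 + 45.078*I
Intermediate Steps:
j(y) = -6 + y
Q(Z, q) = -3 (Q(Z, q) = -2 - 1 = -3)
g(X) = -3*X² (g(X) = -3*X*(3 - 2)*X = -3*X*1*X = -3*X*X = -3*X²)
s = -4*I*√127 (s = -4*√(-136 + (-6 + 15)) = -4*√(-136 + 9) = -4*I*√127 ≈ -45.078*I)
g(Q(0, 4)/c(-3, 1)) - s = -3*1² - (-4)*I*√127 = -3*(-3*(-⅓))² + 4*I*√127 = -3*1² + 4*I*√127 = -3*1 + 4*I*√127 = -3 + 4*I*√127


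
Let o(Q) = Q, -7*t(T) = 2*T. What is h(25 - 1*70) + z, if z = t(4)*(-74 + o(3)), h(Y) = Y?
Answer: 253/7 ≈ 36.143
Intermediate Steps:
t(T) = -2*T/7
z = 568/7 (z = (-2/7*4)*(-74 + 3) = -8/7*(-71) = 568/7 ≈ 81.143)
h(25 - 1*70) + z = (25 - 1*70) + 568/7 = (25 - 70) + 568/7 = -45 + 568/7 = 253/7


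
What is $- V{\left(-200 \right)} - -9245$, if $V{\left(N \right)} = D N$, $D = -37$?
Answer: $1845$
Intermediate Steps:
$V{\left(N \right)} = - 37 N$
$- V{\left(-200 \right)} - -9245 = - \left(-37\right) \left(-200\right) - -9245 = \left(-1\right) 7400 + 9245 = -7400 + 9245 = 1845$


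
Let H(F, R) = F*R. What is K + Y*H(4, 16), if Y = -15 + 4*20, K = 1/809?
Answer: 3365441/809 ≈ 4160.0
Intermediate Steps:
K = 1/809 ≈ 0.0012361
Y = 65 (Y = -15 + 80 = 65)
K + Y*H(4, 16) = 1/809 + 65*(4*16) = 1/809 + 65*64 = 1/809 + 4160 = 3365441/809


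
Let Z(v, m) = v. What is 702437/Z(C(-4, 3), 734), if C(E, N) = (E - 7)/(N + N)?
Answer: -4214622/11 ≈ -3.8315e+5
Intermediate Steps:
C(E, N) = (-7 + E)/(2*N) (C(E, N) = (-7 + E)/((2*N)) = (-7 + E)*(1/(2*N)) = (-7 + E)/(2*N))
702437/Z(C(-4, 3), 734) = 702437/(((½)*(-7 - 4)/3)) = 702437/(((½)*(⅓)*(-11))) = 702437/(-11/6) = 702437*(-6/11) = -4214622/11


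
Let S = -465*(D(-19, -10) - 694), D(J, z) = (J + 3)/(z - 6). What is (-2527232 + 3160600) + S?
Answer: 955613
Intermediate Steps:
D(J, z) = (3 + J)/(-6 + z)
S = 322245 (S = -465*((3 - 19)/(-6 - 10) - 694) = -465*(-16/(-16) - 694) = -465*(-1/16*(-16) - 694) = -465*(1 - 694) = -465*(-693) = 322245)
(-2527232 + 3160600) + S = (-2527232 + 3160600) + 322245 = 633368 + 322245 = 955613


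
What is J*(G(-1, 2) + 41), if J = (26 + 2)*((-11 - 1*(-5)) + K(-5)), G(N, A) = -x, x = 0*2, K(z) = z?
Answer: -12628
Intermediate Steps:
x = 0
G(N, A) = 0 (G(N, A) = -1*0 = 0)
J = -308 (J = (26 + 2)*((-11 - 1*(-5)) - 5) = 28*((-11 + 5) - 5) = 28*(-6 - 5) = 28*(-11) = -308)
J*(G(-1, 2) + 41) = -308*(0 + 41) = -308*41 = -12628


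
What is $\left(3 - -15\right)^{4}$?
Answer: $104976$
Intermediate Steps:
$\left(3 - -15\right)^{4} = \left(3 + 15\right)^{4} = 18^{4} = 104976$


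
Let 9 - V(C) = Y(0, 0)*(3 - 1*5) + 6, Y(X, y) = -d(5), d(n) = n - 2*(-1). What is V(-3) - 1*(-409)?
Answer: 398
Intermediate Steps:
d(n) = 2 + n (d(n) = n + 2 = 2 + n)
Y(X, y) = -7 (Y(X, y) = -(2 + 5) = -1*7 = -7)
V(C) = -11 (V(C) = 9 - (-7*(3 - 1*5) + 6) = 9 - (-7*(3 - 5) + 6) = 9 - (-7*(-2) + 6) = 9 - (14 + 6) = 9 - 1*20 = 9 - 20 = -11)
V(-3) - 1*(-409) = -11 - 1*(-409) = -11 + 409 = 398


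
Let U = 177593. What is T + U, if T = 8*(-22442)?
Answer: -1943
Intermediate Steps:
T = -179536
T + U = -179536 + 177593 = -1943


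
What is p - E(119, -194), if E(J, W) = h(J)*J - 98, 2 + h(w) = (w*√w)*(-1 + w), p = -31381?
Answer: -31045 - 1670998*√119 ≈ -1.8259e+7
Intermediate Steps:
h(w) = -2 + w^(3/2)*(-1 + w) (h(w) = -2 + (w*√w)*(-1 + w) = -2 + w^(3/2)*(-1 + w))
E(J, W) = -98 + J*(-2 + J^(5/2) - J^(3/2)) (E(J, W) = (-2 + J^(5/2) - J^(3/2))*J - 98 = J*(-2 + J^(5/2) - J^(3/2)) - 98 = -98 + J*(-2 + J^(5/2) - J^(3/2)))
p - E(119, -194) = -31381 - (-98 + 119^(7/2) - 119^(5/2) - 2*119) = -31381 - (-98 + 1685159*√119 - 14161*√119 - 238) = -31381 - (-336 + 1670998*√119) = -31381 + (336 - 1670998*√119) = -31045 - 1670998*√119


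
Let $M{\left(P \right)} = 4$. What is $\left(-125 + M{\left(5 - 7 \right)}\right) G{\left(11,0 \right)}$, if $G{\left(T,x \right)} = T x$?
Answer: $0$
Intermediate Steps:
$\left(-125 + M{\left(5 - 7 \right)}\right) G{\left(11,0 \right)} = \left(-125 + 4\right) 11 \cdot 0 = \left(-121\right) 0 = 0$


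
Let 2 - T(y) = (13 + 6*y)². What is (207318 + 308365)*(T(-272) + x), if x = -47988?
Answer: -1376433732401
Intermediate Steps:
T(y) = 2 - (13 + 6*y)²
(207318 + 308365)*(T(-272) + x) = (207318 + 308365)*((2 - (13 + 6*(-272))²) - 47988) = 515683*((2 - (13 - 1632)²) - 47988) = 515683*((2 - 1*(-1619)²) - 47988) = 515683*((2 - 1*2621161) - 47988) = 515683*((2 - 2621161) - 47988) = 515683*(-2621159 - 47988) = 515683*(-2669147) = -1376433732401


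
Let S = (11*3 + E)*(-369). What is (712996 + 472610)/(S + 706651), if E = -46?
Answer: 592803/355724 ≈ 1.6665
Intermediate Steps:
S = 4797 (S = (11*3 - 46)*(-369) = (33 - 46)*(-369) = -13*(-369) = 4797)
(712996 + 472610)/(S + 706651) = (712996 + 472610)/(4797 + 706651) = 1185606/711448 = 1185606*(1/711448) = 592803/355724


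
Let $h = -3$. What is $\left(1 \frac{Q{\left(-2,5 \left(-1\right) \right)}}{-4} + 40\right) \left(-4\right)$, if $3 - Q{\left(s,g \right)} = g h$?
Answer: $-172$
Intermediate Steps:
$Q{\left(s,g \right)} = 3 + 3 g$ ($Q{\left(s,g \right)} = 3 - g \left(-3\right) = 3 - - 3 g = 3 + 3 g$)
$\left(1 \frac{Q{\left(-2,5 \left(-1\right) \right)}}{-4} + 40\right) \left(-4\right) = \left(1 \frac{3 + 3 \cdot 5 \left(-1\right)}{-4} + 40\right) \left(-4\right) = \left(1 \left(3 + 3 \left(-5\right)\right) \left(- \frac{1}{4}\right) + 40\right) \left(-4\right) = \left(1 \left(3 - 15\right) \left(- \frac{1}{4}\right) + 40\right) \left(-4\right) = \left(1 \left(\left(-12\right) \left(- \frac{1}{4}\right)\right) + 40\right) \left(-4\right) = \left(1 \cdot 3 + 40\right) \left(-4\right) = \left(3 + 40\right) \left(-4\right) = 43 \left(-4\right) = -172$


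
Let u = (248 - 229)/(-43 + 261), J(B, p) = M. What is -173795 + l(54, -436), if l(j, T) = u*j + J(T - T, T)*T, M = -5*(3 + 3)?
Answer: -17517422/109 ≈ -1.6071e+5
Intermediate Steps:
M = -30 (M = -5*6 = -30)
J(B, p) = -30
u = 19/218 ≈ 0.087156
l(j, T) = -30*T + 19*j/218 (l(j, T) = 19*j/218 - 30*T = -30*T + 19*j/218)
-173795 + l(54, -436) = -173795 + (-30*(-436) + (19/218)*54) = -173795 + (13080 + 513/109) = -173795 + 1426233/109 = -17517422/109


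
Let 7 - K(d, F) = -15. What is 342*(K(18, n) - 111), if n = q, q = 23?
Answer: -30438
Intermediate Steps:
n = 23
K(d, F) = 22 (K(d, F) = 7 - 1*(-15) = 7 + 15 = 22)
342*(K(18, n) - 111) = 342*(22 - 111) = 342*(-89) = -30438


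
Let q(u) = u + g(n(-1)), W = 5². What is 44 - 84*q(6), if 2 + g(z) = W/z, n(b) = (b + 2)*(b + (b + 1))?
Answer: 1808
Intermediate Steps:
n(b) = (1 + 2*b)*(2 + b) (n(b) = (2 + b)*(b + (1 + b)) = (2 + b)*(1 + 2*b) = (1 + 2*b)*(2 + b))
W = 25
g(z) = -2 + 25/z
q(u) = -27 + u (q(u) = u + (-2 + 25/(2 + 2*(-1)² + 5*(-1))) = u + (-2 + 25/(2 + 2*1 - 5)) = u + (-2 + 25/(2 + 2 - 5)) = u + (-2 + 25/(-1)) = u + (-2 + 25*(-1)) = u + (-2 - 25) = u - 27 = -27 + u)
44 - 84*q(6) = 44 - 84*(-27 + 6) = 44 - 84*(-21) = 44 + 1764 = 1808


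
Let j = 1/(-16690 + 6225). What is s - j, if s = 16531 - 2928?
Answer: 142355396/10465 ≈ 13603.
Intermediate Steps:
s = 13603
j = -1/10465 (j = 1/(-10465) = -1/10465 ≈ -9.5557e-5)
s - j = 13603 - 1*(-1/10465) = 13603 + 1/10465 = 142355396/10465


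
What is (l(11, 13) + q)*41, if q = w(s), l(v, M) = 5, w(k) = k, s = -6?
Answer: -41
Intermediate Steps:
q = -6
(l(11, 13) + q)*41 = (5 - 6)*41 = -1*41 = -41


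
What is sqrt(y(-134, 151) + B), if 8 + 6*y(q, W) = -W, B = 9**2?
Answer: sqrt(218)/2 ≈ 7.3824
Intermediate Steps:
B = 81
y(q, W) = -4/3 - W/6 (y(q, W) = -4/3 + (-W)/6 = -4/3 - W/6)
sqrt(y(-134, 151) + B) = sqrt((-4/3 - 1/6*151) + 81) = sqrt((-4/3 - 151/6) + 81) = sqrt(-53/2 + 81) = sqrt(109/2) = sqrt(218)/2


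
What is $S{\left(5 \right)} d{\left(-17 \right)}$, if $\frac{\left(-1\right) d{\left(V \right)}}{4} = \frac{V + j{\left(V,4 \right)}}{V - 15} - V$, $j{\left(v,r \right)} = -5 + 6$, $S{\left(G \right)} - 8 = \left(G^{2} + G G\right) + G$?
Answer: $-4410$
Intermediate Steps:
$S{\left(G \right)} = 8 + G + 2 G^{2}$ ($S{\left(G \right)} = 8 + \left(\left(G^{2} + G G\right) + G\right) = 8 + \left(\left(G^{2} + G^{2}\right) + G\right) = 8 + \left(2 G^{2} + G\right) = 8 + \left(G + 2 G^{2}\right) = 8 + G + 2 G^{2}$)
$j{\left(v,r \right)} = 1$
$d{\left(V \right)} = 4 V - \frac{4 \left(1 + V\right)}{-15 + V}$ ($d{\left(V \right)} = - 4 \left(\frac{V + 1}{V - 15} - V\right) = - 4 \left(\frac{1 + V}{-15 + V} - V\right) = - 4 \left(- V + \frac{1 + V}{-15 + V}\right) = 4 V - \frac{4 \left(1 + V\right)}{-15 + V}$)
$S{\left(5 \right)} d{\left(-17 \right)} = \left(8 + 5 + 2 \cdot 5^{2}\right) \frac{4 \left(-1 + \left(-17\right)^{2} - -272\right)}{-15 - 17} = \left(8 + 5 + 2 \cdot 25\right) \frac{4 \left(-1 + 289 + 272\right)}{-32} = \left(8 + 5 + 50\right) 4 \left(- \frac{1}{32}\right) 560 = 63 \left(-70\right) = -4410$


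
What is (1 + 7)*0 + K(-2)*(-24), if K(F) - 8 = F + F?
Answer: -96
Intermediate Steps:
K(F) = 8 + 2*F (K(F) = 8 + (F + F) = 8 + 2*F)
(1 + 7)*0 + K(-2)*(-24) = (1 + 7)*0 + (8 + 2*(-2))*(-24) = 8*0 + (8 - 4)*(-24) = 0 + 4*(-24) = 0 - 96 = -96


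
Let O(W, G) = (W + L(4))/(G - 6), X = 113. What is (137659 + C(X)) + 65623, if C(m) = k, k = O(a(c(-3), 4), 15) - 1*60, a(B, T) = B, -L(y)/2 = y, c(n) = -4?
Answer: 609662/3 ≈ 2.0322e+5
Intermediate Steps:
L(y) = -2*y
O(W, G) = (-8 + W)/(-6 + G) (O(W, G) = (W - 2*4)/(G - 6) = (W - 8)/(-6 + G) = (-8 + W)/(-6 + G))
k = -184/3 (k = (-8 - 4)/(-6 + 15) - 1*60 = -12/9 - 60 = (⅑)*(-12) - 60 = -4/3 - 60 = -184/3 ≈ -61.333)
C(m) = -184/3
(137659 + C(X)) + 65623 = (137659 - 184/3) + 65623 = 412793/3 + 65623 = 609662/3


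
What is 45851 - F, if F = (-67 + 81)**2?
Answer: 45655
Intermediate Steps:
F = 196 (F = 14**2 = 196)
45851 - F = 45851 - 1*196 = 45851 - 196 = 45655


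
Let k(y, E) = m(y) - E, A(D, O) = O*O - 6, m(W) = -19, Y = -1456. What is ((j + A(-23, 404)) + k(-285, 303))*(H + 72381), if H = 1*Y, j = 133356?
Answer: 21011105700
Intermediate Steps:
A(D, O) = -6 + O**2 (A(D, O) = O**2 - 6 = -6 + O**2)
k(y, E) = -19 - E
H = -1456 (H = 1*(-1456) = -1456)
((j + A(-23, 404)) + k(-285, 303))*(H + 72381) = ((133356 + (-6 + 404**2)) + (-19 - 1*303))*(-1456 + 72381) = ((133356 + (-6 + 163216)) + (-19 - 303))*70925 = ((133356 + 163210) - 322)*70925 = (296566 - 322)*70925 = 296244*70925 = 21011105700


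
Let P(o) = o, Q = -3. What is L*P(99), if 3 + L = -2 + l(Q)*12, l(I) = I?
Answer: -4059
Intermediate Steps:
L = -41 (L = -3 + (-2 - 3*12) = -3 + (-2 - 36) = -3 - 38 = -41)
L*P(99) = -41*99 = -4059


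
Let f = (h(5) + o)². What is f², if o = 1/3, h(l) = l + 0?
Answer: 65536/81 ≈ 809.09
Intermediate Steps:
h(l) = l
o = ⅓ (o = 1*(⅓) = ⅓ ≈ 0.33333)
f = 256/9 (f = (5 + ⅓)² = (16/3)² = 256/9 ≈ 28.444)
f² = (256/9)² = 65536/81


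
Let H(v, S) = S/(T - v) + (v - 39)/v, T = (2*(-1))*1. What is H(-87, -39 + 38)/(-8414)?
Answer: -3541/20740510 ≈ -0.00017073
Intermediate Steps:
T = -2 (T = -2*1 = -2)
H(v, S) = S/(-2 - v) + (-39 + v)/v (H(v, S) = S/(-2 - v) + (v - 39)/v = S/(-2 - v) + (-39 + v)/v)
H(-87, -39 + 38)/(-8414) = ((-78 + (-87)**2 - 37*(-87) - 1*(-39 + 38)*(-87))/((-87)*(2 - 87)))/(-8414) = -1/87*(-78 + 7569 + 3219 - 1*(-1)*(-87))/(-85)*(-1/8414) = -1/87*(-1/85)*(-78 + 7569 + 3219 - 87)*(-1/8414) = -1/87*(-1/85)*10623*(-1/8414) = (3541/2465)*(-1/8414) = -3541/20740510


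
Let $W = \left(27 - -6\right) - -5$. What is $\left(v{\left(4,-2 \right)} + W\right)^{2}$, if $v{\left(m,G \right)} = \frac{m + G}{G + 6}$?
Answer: $\frac{5929}{4} \approx 1482.3$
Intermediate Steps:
$W = 38$ ($W = \left(27 + 6\right) + 5 = 33 + 5 = 38$)
$v{\left(m,G \right)} = \frac{G + m}{6 + G}$
$\left(v{\left(4,-2 \right)} + W\right)^{2} = \left(\frac{-2 + 4}{6 - 2} + 38\right)^{2} = \left(\frac{1}{4} \cdot 2 + 38\right)^{2} = \left(\frac{1}{2} + 38\right)^{2} = \left(\frac{77}{2}\right)^{2} = \frac{5929}{4}$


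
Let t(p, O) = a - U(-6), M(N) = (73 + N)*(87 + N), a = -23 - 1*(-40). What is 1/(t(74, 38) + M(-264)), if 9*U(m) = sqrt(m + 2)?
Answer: 684936/23167275265 + 9*I/46334550530 ≈ 2.9565e-5 + 1.9424e-10*I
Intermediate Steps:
U(m) = sqrt(2 + m)/9 (U(m) = sqrt(m + 2)/9 = sqrt(2 + m)/9)
a = 17 (a = -23 + 40 = 17)
t(p, O) = 17 - 2*I/9 (t(p, O) = 17 - sqrt(2 - 6)/9 = 17 - sqrt(-4)/9 = 17 - 2*I/9)
1/(t(74, 38) + M(-264)) = 1/((17 - 2*I/9) + (6351 + (-264)**2 + 160*(-264))) = 1/((17 - 2*I/9) + (6351 + 69696 - 42240)) = 1/((17 - 2*I/9) + 33807) = 1/(33824 - 2*I/9) = 81*(33824 + 2*I/9)/92669101060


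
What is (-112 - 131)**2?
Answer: 59049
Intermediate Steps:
(-112 - 131)**2 = (-243)**2 = 59049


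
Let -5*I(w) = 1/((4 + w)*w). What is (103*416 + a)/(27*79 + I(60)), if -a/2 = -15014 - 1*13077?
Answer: 1901376000/40953599 ≈ 46.428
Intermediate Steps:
a = 56182 (a = -2*(-15014 - 1*13077) = -2*(-15014 - 13077) = -2*(-28091) = 56182)
I(w) = -1/(5*w*(4 + w)) (I(w) = -1/(5*(4 + w)*w) = -1/(5*w*(4 + w)))
(103*416 + a)/(27*79 + I(60)) = (103*416 + 56182)/(27*79 - 1/5/(60*(4 + 60))) = (42848 + 56182)/(2133 - 1/5*1/60/64) = 99030/(2133 - 1/5*1/60*1/64) = 99030/(2133 - 1/19200) = 99030/(40953599/19200) = 99030*(19200/40953599) = 1901376000/40953599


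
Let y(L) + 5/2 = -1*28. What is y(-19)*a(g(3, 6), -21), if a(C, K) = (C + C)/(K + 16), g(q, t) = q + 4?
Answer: 427/5 ≈ 85.400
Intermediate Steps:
g(q, t) = 4 + q
y(L) = -61/2 (y(L) = -5/2 - 1*28 = -5/2 - 28 = -61/2)
a(C, K) = 2*C/(16 + K) (a(C, K) = (2*C)/(16 + K) = 2*C/(16 + K))
y(-19)*a(g(3, 6), -21) = -61*(4 + 3)/(16 - 21) = -61*7/(-5) = -61*7*(-1)/5 = -61/2*(-14/5) = 427/5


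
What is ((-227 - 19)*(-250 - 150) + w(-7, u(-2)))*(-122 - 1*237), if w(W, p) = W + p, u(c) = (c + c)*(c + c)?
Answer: -35328831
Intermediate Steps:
u(c) = 4*c**2 (u(c) = (2*c)*(2*c) = 4*c**2)
((-227 - 19)*(-250 - 150) + w(-7, u(-2)))*(-122 - 1*237) = ((-227 - 19)*(-250 - 150) + (-7 + 4*(-2)**2))*(-122 - 1*237) = (-246*(-400) + (-7 + 4*4))*(-122 - 237) = (98400 + (-7 + 16))*(-359) = (98400 + 9)*(-359) = 98409*(-359) = -35328831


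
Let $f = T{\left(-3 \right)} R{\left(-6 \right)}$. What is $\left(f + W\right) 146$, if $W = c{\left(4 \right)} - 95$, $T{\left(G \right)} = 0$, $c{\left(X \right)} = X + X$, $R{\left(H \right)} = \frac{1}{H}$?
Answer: $-12702$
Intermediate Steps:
$c{\left(X \right)} = 2 X$
$W = -87$ ($W = 2 \cdot 4 - 95 = 8 - 95 = -87$)
$f = 0$ ($f = \frac{0}{-6} = 0 \left(- \frac{1}{6}\right) = 0$)
$\left(f + W\right) 146 = \left(0 - 87\right) 146 = \left(-87\right) 146 = -12702$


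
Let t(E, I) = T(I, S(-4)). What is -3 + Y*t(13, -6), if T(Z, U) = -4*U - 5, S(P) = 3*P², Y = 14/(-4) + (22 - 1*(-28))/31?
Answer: 22863/62 ≈ 368.76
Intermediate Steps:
Y = -117/62 (Y = 14*(-¼) + (22 + 28)*(1/31) = -7/2 + 50*(1/31) = -7/2 + 50/31 = -117/62 ≈ -1.8871)
T(Z, U) = -5 - 4*U
t(E, I) = -197 (t(E, I) = -5 - 12*(-4)² = -5 - 12*16 = -5 - 4*48 = -5 - 192 = -197)
-3 + Y*t(13, -6) = -3 - 117/62*(-197) = -3 + 23049/62 = 22863/62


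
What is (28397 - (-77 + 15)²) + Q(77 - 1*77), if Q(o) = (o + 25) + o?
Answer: 24578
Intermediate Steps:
Q(o) = 25 + 2*o (Q(o) = (25 + o) + o = 25 + 2*o)
(28397 - (-77 + 15)²) + Q(77 - 1*77) = (28397 - (-77 + 15)²) + (25 + 2*(77 - 1*77)) = (28397 - 1*(-62)²) + (25 + 2*(77 - 77)) = (28397 - 1*3844) + (25 + 2*0) = (28397 - 3844) + (25 + 0) = 24553 + 25 = 24578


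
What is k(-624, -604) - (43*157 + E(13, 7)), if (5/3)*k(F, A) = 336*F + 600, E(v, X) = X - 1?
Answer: -660977/5 ≈ -1.3220e+5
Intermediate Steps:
E(v, X) = -1 + X
k(F, A) = 360 + 1008*F/5 (k(F, A) = 3*(336*F + 600)/5 = 3*(600 + 336*F)/5 = 360 + 1008*F/5)
k(-624, -604) - (43*157 + E(13, 7)) = (360 + (1008/5)*(-624)) - (43*157 + (-1 + 7)) = (360 - 628992/5) - (6751 + 6) = -627192/5 - 1*6757 = -627192/5 - 6757 = -660977/5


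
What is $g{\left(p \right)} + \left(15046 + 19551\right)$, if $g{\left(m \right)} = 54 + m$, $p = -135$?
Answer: $34516$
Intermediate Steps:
$g{\left(p \right)} + \left(15046 + 19551\right) = \left(54 - 135\right) + \left(15046 + 19551\right) = -81 + 34597 = 34516$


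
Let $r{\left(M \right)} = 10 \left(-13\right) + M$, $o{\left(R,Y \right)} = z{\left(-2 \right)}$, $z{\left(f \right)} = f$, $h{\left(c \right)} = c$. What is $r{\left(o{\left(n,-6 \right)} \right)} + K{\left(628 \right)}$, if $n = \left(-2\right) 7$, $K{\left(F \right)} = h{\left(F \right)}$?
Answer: $496$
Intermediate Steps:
$K{\left(F \right)} = F$
$n = -14$
$o{\left(R,Y \right)} = -2$
$r{\left(M \right)} = -130 + M$
$r{\left(o{\left(n,-6 \right)} \right)} + K{\left(628 \right)} = \left(-130 - 2\right) + 628 = -132 + 628 = 496$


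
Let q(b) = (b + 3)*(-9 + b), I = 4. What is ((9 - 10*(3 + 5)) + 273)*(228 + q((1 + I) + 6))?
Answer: 51712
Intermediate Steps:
q(b) = (-9 + b)*(3 + b) (q(b) = (3 + b)*(-9 + b) = (-9 + b)*(3 + b))
((9 - 10*(3 + 5)) + 273)*(228 + q((1 + I) + 6)) = ((9 - 10*(3 + 5)) + 273)*(228 + (-27 + ((1 + 4) + 6)² - 6*((1 + 4) + 6))) = ((9 - 10*8) + 273)*(228 + (-27 + (5 + 6)² - 6*(5 + 6))) = ((9 - 5*16) + 273)*(228 + (-27 + 11² - 6*11)) = ((9 - 80) + 273)*(228 + (-27 + 121 - 66)) = (-71 + 273)*(228 + 28) = 202*256 = 51712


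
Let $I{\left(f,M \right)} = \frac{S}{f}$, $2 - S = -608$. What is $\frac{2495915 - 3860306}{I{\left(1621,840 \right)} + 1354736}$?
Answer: $- \frac{11701999}{11619194} \approx -1.0071$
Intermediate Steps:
$S = 610$ ($S = 2 - -608 = 2 + 608 = 610$)
$I{\left(f,M \right)} = \frac{610}{f}$
$\frac{2495915 - 3860306}{I{\left(1621,840 \right)} + 1354736} = \frac{2495915 - 3860306}{\frac{610}{1621} + 1354736} = - \frac{1364391}{610 \cdot \frac{1}{1621} + 1354736} = - \frac{1364391}{\frac{610}{1621} + 1354736} = - \frac{1364391}{\frac{2196027666}{1621}} = \left(-1364391\right) \frac{1621}{2196027666} = - \frac{11701999}{11619194}$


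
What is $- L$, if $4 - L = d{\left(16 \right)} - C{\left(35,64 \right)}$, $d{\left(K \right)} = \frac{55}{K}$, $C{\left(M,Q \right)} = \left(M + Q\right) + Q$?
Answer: $- \frac{2617}{16} \approx -163.56$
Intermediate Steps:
$C{\left(M,Q \right)} = M + 2 Q$
$L = \frac{2617}{16}$ ($L = 4 - \left(\frac{55}{16} - \left(35 + 2 \cdot 64\right)\right) = 4 - \left(55 \cdot \frac{1}{16} - \left(35 + 128\right)\right) = 4 - \left(\frac{55}{16} - 163\right) = 4 - - \frac{2553}{16} = 4 + \frac{2553}{16} = \frac{2617}{16} \approx 163.56$)
$- L = \left(-1\right) \frac{2617}{16} = - \frac{2617}{16}$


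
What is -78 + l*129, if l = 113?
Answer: 14499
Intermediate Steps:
-78 + l*129 = -78 + 113*129 = -78 + 14577 = 14499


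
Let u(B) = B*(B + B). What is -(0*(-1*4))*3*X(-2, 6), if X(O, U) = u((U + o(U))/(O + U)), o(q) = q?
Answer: 0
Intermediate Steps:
u(B) = 2*B² (u(B) = B*(2*B) = 2*B²)
X(O, U) = 8*U²/(O + U)² (X(O, U) = 2*((U + U)/(O + U))² = 2*((2*U)/(O + U))² = 2*(2*U/(O + U))² = 2*(4*U²/(O + U)²) = 8*U²/(O + U)²)
-(0*(-1*4))*3*X(-2, 6) = -(0*(-1*4))*3*8*6²/(-2 + 6)² = -(0*(-4))*3*8*36/4² = -0*3*8*36*(1/16) = -0*18 = -1*0 = 0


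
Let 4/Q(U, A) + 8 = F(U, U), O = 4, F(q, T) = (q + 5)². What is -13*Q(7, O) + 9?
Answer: 293/34 ≈ 8.6176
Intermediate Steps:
F(q, T) = (5 + q)²
Q(U, A) = 4/(-8 + (5 + U)²)
-13*Q(7, O) + 9 = -52/(-8 + (5 + 7)²) + 9 = -52/(-8 + 12²) + 9 = -52/(-8 + 144) + 9 = -52/136 + 9 = -13*1/34 + 9 = -13/34 + 9 = 293/34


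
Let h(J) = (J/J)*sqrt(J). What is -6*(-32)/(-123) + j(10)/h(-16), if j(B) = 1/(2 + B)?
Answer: -64/41 - I/48 ≈ -1.561 - 0.020833*I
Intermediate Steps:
h(J) = sqrt(J) (h(J) = 1*sqrt(J) = sqrt(J))
-6*(-32)/(-123) + j(10)/h(-16) = -6*(-32)/(-123) + 1/((2 + 10)*(sqrt(-16))) = 192*(-1/123) + 1/(12*((4*I))) = -64/41 + (-I/4)/12 = -64/41 - I/48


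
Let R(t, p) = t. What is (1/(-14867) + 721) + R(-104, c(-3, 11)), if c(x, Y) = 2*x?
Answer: 9172938/14867 ≈ 617.00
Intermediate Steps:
(1/(-14867) + 721) + R(-104, c(-3, 11)) = (1/(-14867) + 721) - 104 = (-1/14867 + 721) - 104 = 10719106/14867 - 104 = 9172938/14867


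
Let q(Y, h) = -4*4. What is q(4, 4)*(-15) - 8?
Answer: 232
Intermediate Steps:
q(Y, h) = -16
q(4, 4)*(-15) - 8 = -16*(-15) - 8 = 240 - 8 = 232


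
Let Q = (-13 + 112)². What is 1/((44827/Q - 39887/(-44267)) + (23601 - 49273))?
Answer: -433860867/11135700888328 ≈ -3.8961e-5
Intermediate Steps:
Q = 9801 (Q = 99² = 9801)
1/((44827/Q - 39887/(-44267)) + (23601 - 49273)) = 1/((44827/9801 - 39887/(-44267)) + (23601 - 49273)) = 1/((44827*(1/9801) - 39887*(-1/44267)) - 25672) = 1/((44827/9801 + 39887/44267) - 25672) = 1/(2375289296/433860867 - 25672) = 1/(-11135700888328/433860867) = -433860867/11135700888328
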